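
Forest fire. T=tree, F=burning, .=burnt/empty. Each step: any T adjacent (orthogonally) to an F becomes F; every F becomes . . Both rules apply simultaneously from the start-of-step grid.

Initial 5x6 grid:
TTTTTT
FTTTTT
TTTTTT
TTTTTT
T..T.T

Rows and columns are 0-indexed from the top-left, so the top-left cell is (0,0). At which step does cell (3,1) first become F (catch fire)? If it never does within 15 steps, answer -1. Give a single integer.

Step 1: cell (3,1)='T' (+3 fires, +1 burnt)
Step 2: cell (3,1)='T' (+4 fires, +3 burnt)
Step 3: cell (3,1)='F' (+5 fires, +4 burnt)
  -> target ignites at step 3
Step 4: cell (3,1)='.' (+4 fires, +5 burnt)
Step 5: cell (3,1)='.' (+4 fires, +4 burnt)
Step 6: cell (3,1)='.' (+4 fires, +4 burnt)
Step 7: cell (3,1)='.' (+1 fires, +4 burnt)
Step 8: cell (3,1)='.' (+1 fires, +1 burnt)
Step 9: cell (3,1)='.' (+0 fires, +1 burnt)
  fire out at step 9

3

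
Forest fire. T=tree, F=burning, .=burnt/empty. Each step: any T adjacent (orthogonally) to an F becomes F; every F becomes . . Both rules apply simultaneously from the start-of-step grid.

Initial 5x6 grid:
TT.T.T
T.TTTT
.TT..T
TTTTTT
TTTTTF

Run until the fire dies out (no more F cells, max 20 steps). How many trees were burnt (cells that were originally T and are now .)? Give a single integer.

Step 1: +2 fires, +1 burnt (F count now 2)
Step 2: +3 fires, +2 burnt (F count now 3)
Step 3: +3 fires, +3 burnt (F count now 3)
Step 4: +4 fires, +3 burnt (F count now 4)
Step 5: +4 fires, +4 burnt (F count now 4)
Step 6: +4 fires, +4 burnt (F count now 4)
Step 7: +0 fires, +4 burnt (F count now 0)
Fire out after step 7
Initially T: 23, now '.': 27
Total burnt (originally-T cells now '.'): 20

Answer: 20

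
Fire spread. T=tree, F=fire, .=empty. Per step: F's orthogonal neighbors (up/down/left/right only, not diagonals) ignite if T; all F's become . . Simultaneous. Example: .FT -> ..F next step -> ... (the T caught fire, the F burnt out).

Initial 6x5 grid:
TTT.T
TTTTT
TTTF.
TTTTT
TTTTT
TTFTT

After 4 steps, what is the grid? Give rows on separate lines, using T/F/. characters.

Step 1: 6 trees catch fire, 2 burn out
  TTT.T
  TTTFT
  TTF..
  TTTFT
  TTFTT
  TF.FT
Step 2: 9 trees catch fire, 6 burn out
  TTT.T
  TTF.F
  TF...
  TTF.F
  TF.FT
  F...F
Step 3: 7 trees catch fire, 9 burn out
  TTF.F
  TF...
  F....
  TF...
  F...F
  .....
Step 4: 3 trees catch fire, 7 burn out
  TF...
  F....
  .....
  F....
  .....
  .....

TF...
F....
.....
F....
.....
.....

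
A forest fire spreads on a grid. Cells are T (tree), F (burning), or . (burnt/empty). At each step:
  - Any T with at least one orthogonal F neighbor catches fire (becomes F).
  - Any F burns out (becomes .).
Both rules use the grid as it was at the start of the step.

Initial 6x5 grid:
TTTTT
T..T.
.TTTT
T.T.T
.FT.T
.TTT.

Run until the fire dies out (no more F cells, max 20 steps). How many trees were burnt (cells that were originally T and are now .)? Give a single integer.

Answer: 18

Derivation:
Step 1: +2 fires, +1 burnt (F count now 2)
Step 2: +2 fires, +2 burnt (F count now 2)
Step 3: +2 fires, +2 burnt (F count now 2)
Step 4: +2 fires, +2 burnt (F count now 2)
Step 5: +2 fires, +2 burnt (F count now 2)
Step 6: +2 fires, +2 burnt (F count now 2)
Step 7: +3 fires, +2 burnt (F count now 3)
Step 8: +1 fires, +3 burnt (F count now 1)
Step 9: +1 fires, +1 burnt (F count now 1)
Step 10: +1 fires, +1 burnt (F count now 1)
Step 11: +0 fires, +1 burnt (F count now 0)
Fire out after step 11
Initially T: 19, now '.': 29
Total burnt (originally-T cells now '.'): 18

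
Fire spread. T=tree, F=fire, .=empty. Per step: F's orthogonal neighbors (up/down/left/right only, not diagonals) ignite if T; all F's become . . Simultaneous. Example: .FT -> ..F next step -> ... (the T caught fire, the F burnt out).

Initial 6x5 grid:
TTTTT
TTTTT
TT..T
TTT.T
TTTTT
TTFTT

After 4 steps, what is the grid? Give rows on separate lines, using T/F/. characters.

Step 1: 3 trees catch fire, 1 burn out
  TTTTT
  TTTTT
  TT..T
  TTT.T
  TTFTT
  TF.FT
Step 2: 5 trees catch fire, 3 burn out
  TTTTT
  TTTTT
  TT..T
  TTF.T
  TF.FT
  F...F
Step 3: 3 trees catch fire, 5 burn out
  TTTTT
  TTTTT
  TT..T
  TF..T
  F...F
  .....
Step 4: 3 trees catch fire, 3 burn out
  TTTTT
  TTTTT
  TF..T
  F...F
  .....
  .....

TTTTT
TTTTT
TF..T
F...F
.....
.....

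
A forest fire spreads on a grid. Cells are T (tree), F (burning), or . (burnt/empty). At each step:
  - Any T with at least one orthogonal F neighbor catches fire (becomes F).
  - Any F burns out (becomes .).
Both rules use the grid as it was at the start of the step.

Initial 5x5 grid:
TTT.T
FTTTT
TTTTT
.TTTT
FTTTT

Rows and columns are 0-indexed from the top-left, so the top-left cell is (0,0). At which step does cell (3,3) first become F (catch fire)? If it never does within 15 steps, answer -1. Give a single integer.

Step 1: cell (3,3)='T' (+4 fires, +2 burnt)
Step 2: cell (3,3)='T' (+5 fires, +4 burnt)
Step 3: cell (3,3)='T' (+5 fires, +5 burnt)
Step 4: cell (3,3)='F' (+4 fires, +5 burnt)
  -> target ignites at step 4
Step 5: cell (3,3)='.' (+3 fires, +4 burnt)
Step 6: cell (3,3)='.' (+0 fires, +3 burnt)
  fire out at step 6

4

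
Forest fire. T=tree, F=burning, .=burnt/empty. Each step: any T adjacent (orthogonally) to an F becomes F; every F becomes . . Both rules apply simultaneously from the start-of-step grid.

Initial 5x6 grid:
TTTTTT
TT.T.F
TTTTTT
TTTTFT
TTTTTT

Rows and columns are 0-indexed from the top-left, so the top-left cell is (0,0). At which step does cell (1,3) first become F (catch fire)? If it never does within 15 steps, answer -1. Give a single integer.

Step 1: cell (1,3)='T' (+6 fires, +2 burnt)
Step 2: cell (1,3)='T' (+5 fires, +6 burnt)
Step 3: cell (1,3)='F' (+5 fires, +5 burnt)
  -> target ignites at step 3
Step 4: cell (1,3)='.' (+4 fires, +5 burnt)
Step 5: cell (1,3)='.' (+4 fires, +4 burnt)
Step 6: cell (1,3)='.' (+2 fires, +4 burnt)
Step 7: cell (1,3)='.' (+0 fires, +2 burnt)
  fire out at step 7

3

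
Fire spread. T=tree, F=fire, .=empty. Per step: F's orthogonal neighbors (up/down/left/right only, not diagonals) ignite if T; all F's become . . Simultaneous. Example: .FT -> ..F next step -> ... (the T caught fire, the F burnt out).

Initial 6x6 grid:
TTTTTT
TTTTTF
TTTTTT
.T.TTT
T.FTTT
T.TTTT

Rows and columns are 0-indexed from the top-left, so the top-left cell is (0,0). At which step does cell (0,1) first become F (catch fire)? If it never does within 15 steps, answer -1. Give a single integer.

Step 1: cell (0,1)='T' (+5 fires, +2 burnt)
Step 2: cell (0,1)='T' (+7 fires, +5 burnt)
Step 3: cell (0,1)='T' (+6 fires, +7 burnt)
Step 4: cell (0,1)='T' (+4 fires, +6 burnt)
Step 5: cell (0,1)='F' (+3 fires, +4 burnt)
  -> target ignites at step 5
Step 6: cell (0,1)='.' (+3 fires, +3 burnt)
Step 7: cell (0,1)='.' (+0 fires, +3 burnt)
  fire out at step 7

5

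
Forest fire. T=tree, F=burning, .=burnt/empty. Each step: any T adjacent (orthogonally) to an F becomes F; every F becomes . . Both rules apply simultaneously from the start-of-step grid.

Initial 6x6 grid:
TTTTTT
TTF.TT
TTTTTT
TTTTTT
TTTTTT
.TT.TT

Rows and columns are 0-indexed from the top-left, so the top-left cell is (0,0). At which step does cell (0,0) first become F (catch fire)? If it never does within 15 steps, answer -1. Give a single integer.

Step 1: cell (0,0)='T' (+3 fires, +1 burnt)
Step 2: cell (0,0)='T' (+6 fires, +3 burnt)
Step 3: cell (0,0)='F' (+7 fires, +6 burnt)
  -> target ignites at step 3
Step 4: cell (0,0)='.' (+8 fires, +7 burnt)
Step 5: cell (0,0)='.' (+5 fires, +8 burnt)
Step 6: cell (0,0)='.' (+2 fires, +5 burnt)
Step 7: cell (0,0)='.' (+1 fires, +2 burnt)
Step 8: cell (0,0)='.' (+0 fires, +1 burnt)
  fire out at step 8

3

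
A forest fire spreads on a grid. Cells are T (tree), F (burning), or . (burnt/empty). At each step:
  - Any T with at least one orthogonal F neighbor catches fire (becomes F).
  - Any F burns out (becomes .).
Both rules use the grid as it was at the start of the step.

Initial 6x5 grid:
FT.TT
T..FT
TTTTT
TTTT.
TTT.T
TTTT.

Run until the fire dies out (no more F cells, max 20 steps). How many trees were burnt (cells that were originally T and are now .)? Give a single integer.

Answer: 21

Derivation:
Step 1: +5 fires, +2 burnt (F count now 5)
Step 2: +5 fires, +5 burnt (F count now 5)
Step 3: +3 fires, +5 burnt (F count now 3)
Step 4: +3 fires, +3 burnt (F count now 3)
Step 5: +3 fires, +3 burnt (F count now 3)
Step 6: +2 fires, +3 burnt (F count now 2)
Step 7: +0 fires, +2 burnt (F count now 0)
Fire out after step 7
Initially T: 22, now '.': 29
Total burnt (originally-T cells now '.'): 21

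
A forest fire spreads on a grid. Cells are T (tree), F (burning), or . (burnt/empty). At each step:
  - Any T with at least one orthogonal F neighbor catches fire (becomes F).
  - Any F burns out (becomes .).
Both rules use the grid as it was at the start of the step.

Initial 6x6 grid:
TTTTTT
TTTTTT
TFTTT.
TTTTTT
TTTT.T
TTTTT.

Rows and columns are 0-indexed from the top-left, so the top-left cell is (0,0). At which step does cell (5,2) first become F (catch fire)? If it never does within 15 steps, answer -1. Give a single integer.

Step 1: cell (5,2)='T' (+4 fires, +1 burnt)
Step 2: cell (5,2)='T' (+7 fires, +4 burnt)
Step 3: cell (5,2)='T' (+8 fires, +7 burnt)
Step 4: cell (5,2)='F' (+6 fires, +8 burnt)
  -> target ignites at step 4
Step 5: cell (5,2)='.' (+4 fires, +6 burnt)
Step 6: cell (5,2)='.' (+3 fires, +4 burnt)
Step 7: cell (5,2)='.' (+0 fires, +3 burnt)
  fire out at step 7

4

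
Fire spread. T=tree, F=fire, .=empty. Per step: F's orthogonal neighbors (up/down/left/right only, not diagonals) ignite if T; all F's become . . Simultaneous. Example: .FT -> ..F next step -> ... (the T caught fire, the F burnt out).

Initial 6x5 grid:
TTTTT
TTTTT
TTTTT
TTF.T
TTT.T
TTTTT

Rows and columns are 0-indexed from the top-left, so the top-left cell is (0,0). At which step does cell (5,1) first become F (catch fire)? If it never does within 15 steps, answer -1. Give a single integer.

Step 1: cell (5,1)='T' (+3 fires, +1 burnt)
Step 2: cell (5,1)='T' (+6 fires, +3 burnt)
Step 3: cell (5,1)='F' (+8 fires, +6 burnt)
  -> target ignites at step 3
Step 4: cell (5,1)='.' (+7 fires, +8 burnt)
Step 5: cell (5,1)='.' (+3 fires, +7 burnt)
Step 6: cell (5,1)='.' (+0 fires, +3 burnt)
  fire out at step 6

3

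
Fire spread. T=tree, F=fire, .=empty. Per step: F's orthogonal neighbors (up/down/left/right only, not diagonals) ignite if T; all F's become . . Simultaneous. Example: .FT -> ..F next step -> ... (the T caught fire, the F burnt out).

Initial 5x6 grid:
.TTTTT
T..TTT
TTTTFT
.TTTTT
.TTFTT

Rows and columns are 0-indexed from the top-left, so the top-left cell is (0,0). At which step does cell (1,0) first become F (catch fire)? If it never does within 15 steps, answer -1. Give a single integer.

Step 1: cell (1,0)='T' (+7 fires, +2 burnt)
Step 2: cell (1,0)='T' (+8 fires, +7 burnt)
Step 3: cell (1,0)='T' (+4 fires, +8 burnt)
Step 4: cell (1,0)='T' (+2 fires, +4 burnt)
Step 5: cell (1,0)='F' (+2 fires, +2 burnt)
  -> target ignites at step 5
Step 6: cell (1,0)='.' (+0 fires, +2 burnt)
  fire out at step 6

5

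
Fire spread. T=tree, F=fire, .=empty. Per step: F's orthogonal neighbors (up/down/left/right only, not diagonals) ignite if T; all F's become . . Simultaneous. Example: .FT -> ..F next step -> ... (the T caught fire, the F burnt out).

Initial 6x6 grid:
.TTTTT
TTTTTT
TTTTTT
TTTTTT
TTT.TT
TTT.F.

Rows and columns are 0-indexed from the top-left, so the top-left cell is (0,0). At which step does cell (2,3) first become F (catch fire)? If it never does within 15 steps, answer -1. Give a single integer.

Step 1: cell (2,3)='T' (+1 fires, +1 burnt)
Step 2: cell (2,3)='T' (+2 fires, +1 burnt)
Step 3: cell (2,3)='T' (+3 fires, +2 burnt)
Step 4: cell (2,3)='F' (+4 fires, +3 burnt)
  -> target ignites at step 4
Step 5: cell (2,3)='.' (+6 fires, +4 burnt)
Step 6: cell (2,3)='.' (+7 fires, +6 burnt)
Step 7: cell (2,3)='.' (+5 fires, +7 burnt)
Step 8: cell (2,3)='.' (+3 fires, +5 burnt)
Step 9: cell (2,3)='.' (+0 fires, +3 burnt)
  fire out at step 9

4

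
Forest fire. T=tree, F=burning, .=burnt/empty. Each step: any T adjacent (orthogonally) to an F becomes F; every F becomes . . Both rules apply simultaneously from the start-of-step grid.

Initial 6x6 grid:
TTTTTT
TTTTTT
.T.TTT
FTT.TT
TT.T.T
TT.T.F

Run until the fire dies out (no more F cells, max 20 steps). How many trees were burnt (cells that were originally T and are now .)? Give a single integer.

Answer: 25

Derivation:
Step 1: +3 fires, +2 burnt (F count now 3)
Step 2: +5 fires, +3 burnt (F count now 5)
Step 3: +4 fires, +5 burnt (F count now 4)
Step 4: +5 fires, +4 burnt (F count now 5)
Step 5: +6 fires, +5 burnt (F count now 6)
Step 6: +2 fires, +6 burnt (F count now 2)
Step 7: +0 fires, +2 burnt (F count now 0)
Fire out after step 7
Initially T: 27, now '.': 34
Total burnt (originally-T cells now '.'): 25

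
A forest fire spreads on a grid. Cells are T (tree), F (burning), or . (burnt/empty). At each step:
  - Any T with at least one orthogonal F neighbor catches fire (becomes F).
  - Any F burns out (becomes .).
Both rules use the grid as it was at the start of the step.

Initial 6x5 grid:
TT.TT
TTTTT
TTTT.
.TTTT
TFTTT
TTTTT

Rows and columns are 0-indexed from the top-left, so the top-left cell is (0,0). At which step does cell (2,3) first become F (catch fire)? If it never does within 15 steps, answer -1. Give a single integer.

Step 1: cell (2,3)='T' (+4 fires, +1 burnt)
Step 2: cell (2,3)='T' (+5 fires, +4 burnt)
Step 3: cell (2,3)='T' (+6 fires, +5 burnt)
Step 4: cell (2,3)='F' (+6 fires, +6 burnt)
  -> target ignites at step 4
Step 5: cell (2,3)='.' (+2 fires, +6 burnt)
Step 6: cell (2,3)='.' (+2 fires, +2 burnt)
Step 7: cell (2,3)='.' (+1 fires, +2 burnt)
Step 8: cell (2,3)='.' (+0 fires, +1 burnt)
  fire out at step 8

4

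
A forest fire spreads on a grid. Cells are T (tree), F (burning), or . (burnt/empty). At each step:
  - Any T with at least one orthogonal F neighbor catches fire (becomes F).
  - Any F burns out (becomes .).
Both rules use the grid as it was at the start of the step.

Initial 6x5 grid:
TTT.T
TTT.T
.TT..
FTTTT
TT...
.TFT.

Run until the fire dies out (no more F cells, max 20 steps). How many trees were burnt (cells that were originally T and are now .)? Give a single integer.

Answer: 16

Derivation:
Step 1: +4 fires, +2 burnt (F count now 4)
Step 2: +3 fires, +4 burnt (F count now 3)
Step 3: +3 fires, +3 burnt (F count now 3)
Step 4: +4 fires, +3 burnt (F count now 4)
Step 5: +2 fires, +4 burnt (F count now 2)
Step 6: +0 fires, +2 burnt (F count now 0)
Fire out after step 6
Initially T: 18, now '.': 28
Total burnt (originally-T cells now '.'): 16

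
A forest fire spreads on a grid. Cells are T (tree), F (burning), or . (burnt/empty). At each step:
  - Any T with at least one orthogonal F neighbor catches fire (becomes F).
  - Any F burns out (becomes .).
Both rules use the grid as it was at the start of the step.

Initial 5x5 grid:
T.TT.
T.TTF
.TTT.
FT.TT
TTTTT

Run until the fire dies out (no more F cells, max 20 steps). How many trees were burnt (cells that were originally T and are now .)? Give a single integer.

Step 1: +3 fires, +2 burnt (F count now 3)
Step 2: +5 fires, +3 burnt (F count now 5)
Step 3: +4 fires, +5 burnt (F count now 4)
Step 4: +2 fires, +4 burnt (F count now 2)
Step 5: +1 fires, +2 burnt (F count now 1)
Step 6: +0 fires, +1 burnt (F count now 0)
Fire out after step 6
Initially T: 17, now '.': 23
Total burnt (originally-T cells now '.'): 15

Answer: 15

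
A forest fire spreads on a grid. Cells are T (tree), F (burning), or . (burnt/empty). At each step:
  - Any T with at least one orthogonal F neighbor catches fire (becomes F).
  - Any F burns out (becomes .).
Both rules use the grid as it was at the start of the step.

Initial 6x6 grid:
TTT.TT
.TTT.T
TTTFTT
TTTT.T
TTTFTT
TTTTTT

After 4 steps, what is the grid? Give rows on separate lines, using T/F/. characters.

Step 1: 7 trees catch fire, 2 burn out
  TTT.TT
  .TTF.T
  TTF.FT
  TTTF.T
  TTF.FT
  TTTFTT
Step 2: 8 trees catch fire, 7 burn out
  TTT.TT
  .TF..T
  TF...F
  TTF..T
  TF...F
  TTF.FT
Step 3: 9 trees catch fire, 8 burn out
  TTF.TT
  .F...F
  F.....
  TF...F
  F.....
  TF...F
Step 4: 4 trees catch fire, 9 burn out
  TF..TF
  ......
  ......
  F.....
  ......
  F.....

TF..TF
......
......
F.....
......
F.....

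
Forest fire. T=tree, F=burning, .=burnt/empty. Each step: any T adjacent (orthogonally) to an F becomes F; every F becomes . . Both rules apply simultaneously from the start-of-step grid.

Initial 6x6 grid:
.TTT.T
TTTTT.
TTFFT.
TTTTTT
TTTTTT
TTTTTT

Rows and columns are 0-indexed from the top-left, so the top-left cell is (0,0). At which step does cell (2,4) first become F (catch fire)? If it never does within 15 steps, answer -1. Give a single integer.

Step 1: cell (2,4)='F' (+6 fires, +2 burnt)
  -> target ignites at step 1
Step 2: cell (2,4)='.' (+9 fires, +6 burnt)
Step 3: cell (2,4)='.' (+8 fires, +9 burnt)
Step 4: cell (2,4)='.' (+4 fires, +8 burnt)
Step 5: cell (2,4)='.' (+2 fires, +4 burnt)
Step 6: cell (2,4)='.' (+0 fires, +2 burnt)
  fire out at step 6

1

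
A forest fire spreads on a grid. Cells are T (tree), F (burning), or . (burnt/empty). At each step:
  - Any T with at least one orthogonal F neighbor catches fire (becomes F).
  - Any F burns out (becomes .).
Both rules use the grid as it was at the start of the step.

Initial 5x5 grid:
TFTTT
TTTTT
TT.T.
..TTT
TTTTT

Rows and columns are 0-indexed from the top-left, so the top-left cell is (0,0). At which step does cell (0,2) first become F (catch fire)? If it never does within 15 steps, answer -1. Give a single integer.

Step 1: cell (0,2)='F' (+3 fires, +1 burnt)
  -> target ignites at step 1
Step 2: cell (0,2)='.' (+4 fires, +3 burnt)
Step 3: cell (0,2)='.' (+3 fires, +4 burnt)
Step 4: cell (0,2)='.' (+2 fires, +3 burnt)
Step 5: cell (0,2)='.' (+1 fires, +2 burnt)
Step 6: cell (0,2)='.' (+3 fires, +1 burnt)
Step 7: cell (0,2)='.' (+2 fires, +3 burnt)
Step 8: cell (0,2)='.' (+1 fires, +2 burnt)
Step 9: cell (0,2)='.' (+1 fires, +1 burnt)
Step 10: cell (0,2)='.' (+0 fires, +1 burnt)
  fire out at step 10

1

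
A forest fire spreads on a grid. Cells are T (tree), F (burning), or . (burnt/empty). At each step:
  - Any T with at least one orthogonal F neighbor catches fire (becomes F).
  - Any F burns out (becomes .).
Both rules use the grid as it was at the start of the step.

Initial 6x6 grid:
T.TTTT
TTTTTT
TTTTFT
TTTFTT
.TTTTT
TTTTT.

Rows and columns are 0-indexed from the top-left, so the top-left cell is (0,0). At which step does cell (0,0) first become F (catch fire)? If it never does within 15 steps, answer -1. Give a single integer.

Step 1: cell (0,0)='T' (+6 fires, +2 burnt)
Step 2: cell (0,0)='T' (+9 fires, +6 burnt)
Step 3: cell (0,0)='T' (+9 fires, +9 burnt)
Step 4: cell (0,0)='T' (+4 fires, +9 burnt)
Step 5: cell (0,0)='T' (+2 fires, +4 burnt)
Step 6: cell (0,0)='F' (+1 fires, +2 burnt)
  -> target ignites at step 6
Step 7: cell (0,0)='.' (+0 fires, +1 burnt)
  fire out at step 7

6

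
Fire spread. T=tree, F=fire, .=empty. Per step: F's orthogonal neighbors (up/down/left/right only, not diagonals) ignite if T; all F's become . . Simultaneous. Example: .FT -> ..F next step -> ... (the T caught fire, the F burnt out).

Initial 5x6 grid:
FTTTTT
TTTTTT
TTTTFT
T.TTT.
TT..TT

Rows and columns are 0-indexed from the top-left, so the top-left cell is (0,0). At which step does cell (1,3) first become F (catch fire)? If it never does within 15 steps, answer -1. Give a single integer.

Step 1: cell (1,3)='T' (+6 fires, +2 burnt)
Step 2: cell (1,3)='F' (+9 fires, +6 burnt)
  -> target ignites at step 2
Step 3: cell (1,3)='.' (+7 fires, +9 burnt)
Step 4: cell (1,3)='.' (+1 fires, +7 burnt)
Step 5: cell (1,3)='.' (+1 fires, +1 burnt)
Step 6: cell (1,3)='.' (+0 fires, +1 burnt)
  fire out at step 6

2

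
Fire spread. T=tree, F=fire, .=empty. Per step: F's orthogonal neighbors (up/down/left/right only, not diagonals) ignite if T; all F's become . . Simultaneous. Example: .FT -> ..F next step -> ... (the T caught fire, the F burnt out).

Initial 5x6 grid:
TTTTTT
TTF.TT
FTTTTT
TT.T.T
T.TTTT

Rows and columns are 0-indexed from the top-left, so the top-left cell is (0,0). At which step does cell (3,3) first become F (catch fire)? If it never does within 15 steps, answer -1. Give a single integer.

Step 1: cell (3,3)='T' (+6 fires, +2 burnt)
Step 2: cell (3,3)='T' (+6 fires, +6 burnt)
Step 3: cell (3,3)='F' (+3 fires, +6 burnt)
  -> target ignites at step 3
Step 4: cell (3,3)='.' (+4 fires, +3 burnt)
Step 5: cell (3,3)='.' (+4 fires, +4 burnt)
Step 6: cell (3,3)='.' (+1 fires, +4 burnt)
Step 7: cell (3,3)='.' (+0 fires, +1 burnt)
  fire out at step 7

3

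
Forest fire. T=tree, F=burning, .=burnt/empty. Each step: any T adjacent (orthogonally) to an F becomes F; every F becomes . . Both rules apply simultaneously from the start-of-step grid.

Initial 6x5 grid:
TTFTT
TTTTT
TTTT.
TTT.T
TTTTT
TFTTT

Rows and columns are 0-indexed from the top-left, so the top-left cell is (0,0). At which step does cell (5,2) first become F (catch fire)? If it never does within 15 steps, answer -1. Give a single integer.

Step 1: cell (5,2)='F' (+6 fires, +2 burnt)
  -> target ignites at step 1
Step 2: cell (5,2)='.' (+9 fires, +6 burnt)
Step 3: cell (5,2)='.' (+8 fires, +9 burnt)
Step 4: cell (5,2)='.' (+2 fires, +8 burnt)
Step 5: cell (5,2)='.' (+1 fires, +2 burnt)
Step 6: cell (5,2)='.' (+0 fires, +1 burnt)
  fire out at step 6

1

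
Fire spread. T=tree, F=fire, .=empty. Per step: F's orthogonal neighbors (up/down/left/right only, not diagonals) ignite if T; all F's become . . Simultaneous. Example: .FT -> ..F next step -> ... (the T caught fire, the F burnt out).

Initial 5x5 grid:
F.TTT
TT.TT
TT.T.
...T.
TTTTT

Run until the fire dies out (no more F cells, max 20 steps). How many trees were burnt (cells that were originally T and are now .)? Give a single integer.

Step 1: +1 fires, +1 burnt (F count now 1)
Step 2: +2 fires, +1 burnt (F count now 2)
Step 3: +1 fires, +2 burnt (F count now 1)
Step 4: +0 fires, +1 burnt (F count now 0)
Fire out after step 4
Initially T: 16, now '.': 13
Total burnt (originally-T cells now '.'): 4

Answer: 4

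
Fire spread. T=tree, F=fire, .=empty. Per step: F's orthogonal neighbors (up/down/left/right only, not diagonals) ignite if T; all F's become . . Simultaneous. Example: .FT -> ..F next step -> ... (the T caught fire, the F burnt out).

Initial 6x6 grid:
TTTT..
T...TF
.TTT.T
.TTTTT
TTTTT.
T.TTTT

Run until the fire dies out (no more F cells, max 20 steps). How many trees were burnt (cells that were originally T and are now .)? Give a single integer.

Answer: 20

Derivation:
Step 1: +2 fires, +1 burnt (F count now 2)
Step 2: +1 fires, +2 burnt (F count now 1)
Step 3: +1 fires, +1 burnt (F count now 1)
Step 4: +2 fires, +1 burnt (F count now 2)
Step 5: +4 fires, +2 burnt (F count now 4)
Step 6: +5 fires, +4 burnt (F count now 5)
Step 7: +3 fires, +5 burnt (F count now 3)
Step 8: +1 fires, +3 burnt (F count now 1)
Step 9: +1 fires, +1 burnt (F count now 1)
Step 10: +0 fires, +1 burnt (F count now 0)
Fire out after step 10
Initially T: 25, now '.': 31
Total burnt (originally-T cells now '.'): 20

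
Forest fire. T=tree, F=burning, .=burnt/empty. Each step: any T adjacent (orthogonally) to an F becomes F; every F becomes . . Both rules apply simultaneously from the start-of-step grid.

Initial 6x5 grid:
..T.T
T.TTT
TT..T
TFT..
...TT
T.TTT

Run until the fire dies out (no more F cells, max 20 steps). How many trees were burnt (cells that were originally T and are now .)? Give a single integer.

Answer: 5

Derivation:
Step 1: +3 fires, +1 burnt (F count now 3)
Step 2: +1 fires, +3 burnt (F count now 1)
Step 3: +1 fires, +1 burnt (F count now 1)
Step 4: +0 fires, +1 burnt (F count now 0)
Fire out after step 4
Initially T: 17, now '.': 18
Total burnt (originally-T cells now '.'): 5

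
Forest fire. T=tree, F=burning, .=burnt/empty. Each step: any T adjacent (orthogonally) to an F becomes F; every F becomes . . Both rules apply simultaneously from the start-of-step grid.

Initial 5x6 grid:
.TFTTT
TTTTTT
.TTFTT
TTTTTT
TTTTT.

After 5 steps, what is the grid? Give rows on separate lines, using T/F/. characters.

Step 1: 7 trees catch fire, 2 burn out
  .F.FTT
  TTFFTT
  .TF.FT
  TTTFTT
  TTTTT.
Step 2: 8 trees catch fire, 7 burn out
  ....FT
  TF..FT
  .F...F
  TTF.FT
  TTTFT.
Step 3: 7 trees catch fire, 8 burn out
  .....F
  F....F
  ......
  TF...F
  TTF.F.
Step 4: 2 trees catch fire, 7 burn out
  ......
  ......
  ......
  F.....
  TF....
Step 5: 1 trees catch fire, 2 burn out
  ......
  ......
  ......
  ......
  F.....

......
......
......
......
F.....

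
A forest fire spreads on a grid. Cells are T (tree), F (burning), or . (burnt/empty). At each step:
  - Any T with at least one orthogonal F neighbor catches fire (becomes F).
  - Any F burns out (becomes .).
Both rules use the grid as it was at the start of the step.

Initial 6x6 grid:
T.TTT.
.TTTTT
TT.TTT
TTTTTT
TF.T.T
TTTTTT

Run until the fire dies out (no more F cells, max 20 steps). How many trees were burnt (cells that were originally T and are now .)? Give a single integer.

Answer: 28

Derivation:
Step 1: +3 fires, +1 burnt (F count now 3)
Step 2: +5 fires, +3 burnt (F count now 5)
Step 3: +4 fires, +5 burnt (F count now 4)
Step 4: +5 fires, +4 burnt (F count now 5)
Step 5: +5 fires, +5 burnt (F count now 5)
Step 6: +4 fires, +5 burnt (F count now 4)
Step 7: +2 fires, +4 burnt (F count now 2)
Step 8: +0 fires, +2 burnt (F count now 0)
Fire out after step 8
Initially T: 29, now '.': 35
Total burnt (originally-T cells now '.'): 28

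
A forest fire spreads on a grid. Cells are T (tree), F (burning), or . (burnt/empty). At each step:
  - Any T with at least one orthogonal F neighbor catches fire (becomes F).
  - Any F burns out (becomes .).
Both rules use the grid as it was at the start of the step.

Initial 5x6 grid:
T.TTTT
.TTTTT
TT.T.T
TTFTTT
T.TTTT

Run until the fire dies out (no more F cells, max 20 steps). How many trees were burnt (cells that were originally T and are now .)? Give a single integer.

Answer: 23

Derivation:
Step 1: +3 fires, +1 burnt (F count now 3)
Step 2: +5 fires, +3 burnt (F count now 5)
Step 3: +6 fires, +5 burnt (F count now 6)
Step 4: +5 fires, +6 burnt (F count now 5)
Step 5: +3 fires, +5 burnt (F count now 3)
Step 6: +1 fires, +3 burnt (F count now 1)
Step 7: +0 fires, +1 burnt (F count now 0)
Fire out after step 7
Initially T: 24, now '.': 29
Total burnt (originally-T cells now '.'): 23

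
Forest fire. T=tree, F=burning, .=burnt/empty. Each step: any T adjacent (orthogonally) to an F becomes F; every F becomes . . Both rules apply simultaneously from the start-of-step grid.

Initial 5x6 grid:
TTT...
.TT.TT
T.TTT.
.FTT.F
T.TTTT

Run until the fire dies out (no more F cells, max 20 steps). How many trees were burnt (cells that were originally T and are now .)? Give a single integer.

Answer: 16

Derivation:
Step 1: +2 fires, +2 burnt (F count now 2)
Step 2: +4 fires, +2 burnt (F count now 4)
Step 3: +3 fires, +4 burnt (F count now 3)
Step 4: +3 fires, +3 burnt (F count now 3)
Step 5: +2 fires, +3 burnt (F count now 2)
Step 6: +2 fires, +2 burnt (F count now 2)
Step 7: +0 fires, +2 burnt (F count now 0)
Fire out after step 7
Initially T: 18, now '.': 28
Total burnt (originally-T cells now '.'): 16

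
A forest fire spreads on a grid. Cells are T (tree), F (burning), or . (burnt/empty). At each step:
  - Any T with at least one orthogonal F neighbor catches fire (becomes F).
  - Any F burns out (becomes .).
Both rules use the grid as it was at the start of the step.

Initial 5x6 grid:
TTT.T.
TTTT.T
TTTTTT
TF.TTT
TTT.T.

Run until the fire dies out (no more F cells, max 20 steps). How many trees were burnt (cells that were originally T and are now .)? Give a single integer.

Answer: 22

Derivation:
Step 1: +3 fires, +1 burnt (F count now 3)
Step 2: +5 fires, +3 burnt (F count now 5)
Step 3: +4 fires, +5 burnt (F count now 4)
Step 4: +5 fires, +4 burnt (F count now 5)
Step 5: +2 fires, +5 burnt (F count now 2)
Step 6: +3 fires, +2 burnt (F count now 3)
Step 7: +0 fires, +3 burnt (F count now 0)
Fire out after step 7
Initially T: 23, now '.': 29
Total burnt (originally-T cells now '.'): 22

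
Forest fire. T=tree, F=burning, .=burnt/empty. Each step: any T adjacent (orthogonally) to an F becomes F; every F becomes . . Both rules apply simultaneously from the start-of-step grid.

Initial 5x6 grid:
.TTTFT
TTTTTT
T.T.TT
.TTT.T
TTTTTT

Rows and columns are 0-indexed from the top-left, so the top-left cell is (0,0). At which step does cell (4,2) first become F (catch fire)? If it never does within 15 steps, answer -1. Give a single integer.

Step 1: cell (4,2)='T' (+3 fires, +1 burnt)
Step 2: cell (4,2)='T' (+4 fires, +3 burnt)
Step 3: cell (4,2)='T' (+3 fires, +4 burnt)
Step 4: cell (4,2)='T' (+3 fires, +3 burnt)
Step 5: cell (4,2)='T' (+3 fires, +3 burnt)
Step 6: cell (4,2)='F' (+5 fires, +3 burnt)
  -> target ignites at step 6
Step 7: cell (4,2)='.' (+2 fires, +5 burnt)
Step 8: cell (4,2)='.' (+1 fires, +2 burnt)
Step 9: cell (4,2)='.' (+0 fires, +1 burnt)
  fire out at step 9

6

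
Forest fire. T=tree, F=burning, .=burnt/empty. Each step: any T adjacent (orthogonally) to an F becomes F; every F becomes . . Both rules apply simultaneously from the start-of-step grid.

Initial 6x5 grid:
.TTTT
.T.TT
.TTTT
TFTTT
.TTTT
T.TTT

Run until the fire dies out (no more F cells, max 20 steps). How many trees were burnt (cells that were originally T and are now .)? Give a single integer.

Step 1: +4 fires, +1 burnt (F count now 4)
Step 2: +4 fires, +4 burnt (F count now 4)
Step 3: +5 fires, +4 burnt (F count now 5)
Step 4: +5 fires, +5 burnt (F count now 5)
Step 5: +3 fires, +5 burnt (F count now 3)
Step 6: +1 fires, +3 burnt (F count now 1)
Step 7: +0 fires, +1 burnt (F count now 0)
Fire out after step 7
Initially T: 23, now '.': 29
Total burnt (originally-T cells now '.'): 22

Answer: 22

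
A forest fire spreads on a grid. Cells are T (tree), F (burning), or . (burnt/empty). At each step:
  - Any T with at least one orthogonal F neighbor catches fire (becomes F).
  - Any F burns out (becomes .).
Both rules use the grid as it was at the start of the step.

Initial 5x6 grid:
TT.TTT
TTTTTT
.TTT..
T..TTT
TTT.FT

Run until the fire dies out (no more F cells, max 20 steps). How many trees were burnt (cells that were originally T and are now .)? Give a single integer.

Answer: 18

Derivation:
Step 1: +2 fires, +1 burnt (F count now 2)
Step 2: +2 fires, +2 burnt (F count now 2)
Step 3: +1 fires, +2 burnt (F count now 1)
Step 4: +2 fires, +1 burnt (F count now 2)
Step 5: +4 fires, +2 burnt (F count now 4)
Step 6: +3 fires, +4 burnt (F count now 3)
Step 7: +3 fires, +3 burnt (F count now 3)
Step 8: +1 fires, +3 burnt (F count now 1)
Step 9: +0 fires, +1 burnt (F count now 0)
Fire out after step 9
Initially T: 22, now '.': 26
Total burnt (originally-T cells now '.'): 18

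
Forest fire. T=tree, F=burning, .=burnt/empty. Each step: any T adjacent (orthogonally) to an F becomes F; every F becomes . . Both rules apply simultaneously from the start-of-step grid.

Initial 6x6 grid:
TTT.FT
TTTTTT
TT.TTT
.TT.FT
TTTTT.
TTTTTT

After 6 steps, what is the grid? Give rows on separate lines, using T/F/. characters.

Step 1: 5 trees catch fire, 2 burn out
  TTT..F
  TTTTFT
  TT.TFT
  .TT..F
  TTTTF.
  TTTTTT
Step 2: 6 trees catch fire, 5 burn out
  TTT...
  TTTF.F
  TT.F.F
  .TT...
  TTTF..
  TTTTFT
Step 3: 4 trees catch fire, 6 burn out
  TTT...
  TTF...
  TT....
  .TT...
  TTF...
  TTTF.F
Step 4: 5 trees catch fire, 4 burn out
  TTF...
  TF....
  TT....
  .TF...
  TF....
  TTF...
Step 5: 6 trees catch fire, 5 burn out
  TF....
  F.....
  TF....
  .F....
  F.....
  TF....
Step 6: 3 trees catch fire, 6 burn out
  F.....
  ......
  F.....
  ......
  ......
  F.....

F.....
......
F.....
......
......
F.....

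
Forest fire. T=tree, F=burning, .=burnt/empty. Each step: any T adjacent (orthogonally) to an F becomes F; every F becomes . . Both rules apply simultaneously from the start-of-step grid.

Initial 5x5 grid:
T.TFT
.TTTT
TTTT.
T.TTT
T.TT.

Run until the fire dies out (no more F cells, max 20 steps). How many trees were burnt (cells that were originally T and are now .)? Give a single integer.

Answer: 17

Derivation:
Step 1: +3 fires, +1 burnt (F count now 3)
Step 2: +3 fires, +3 burnt (F count now 3)
Step 3: +3 fires, +3 burnt (F count now 3)
Step 4: +4 fires, +3 burnt (F count now 4)
Step 5: +2 fires, +4 burnt (F count now 2)
Step 6: +1 fires, +2 burnt (F count now 1)
Step 7: +1 fires, +1 burnt (F count now 1)
Step 8: +0 fires, +1 burnt (F count now 0)
Fire out after step 8
Initially T: 18, now '.': 24
Total burnt (originally-T cells now '.'): 17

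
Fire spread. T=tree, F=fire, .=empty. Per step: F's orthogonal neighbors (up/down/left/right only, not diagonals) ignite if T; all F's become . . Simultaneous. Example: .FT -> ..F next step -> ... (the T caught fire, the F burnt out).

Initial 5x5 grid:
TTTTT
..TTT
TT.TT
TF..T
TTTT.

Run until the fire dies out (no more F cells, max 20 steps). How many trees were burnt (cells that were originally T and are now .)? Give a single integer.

Step 1: +3 fires, +1 burnt (F count now 3)
Step 2: +3 fires, +3 burnt (F count now 3)
Step 3: +1 fires, +3 burnt (F count now 1)
Step 4: +0 fires, +1 burnt (F count now 0)
Fire out after step 4
Initially T: 18, now '.': 14
Total burnt (originally-T cells now '.'): 7

Answer: 7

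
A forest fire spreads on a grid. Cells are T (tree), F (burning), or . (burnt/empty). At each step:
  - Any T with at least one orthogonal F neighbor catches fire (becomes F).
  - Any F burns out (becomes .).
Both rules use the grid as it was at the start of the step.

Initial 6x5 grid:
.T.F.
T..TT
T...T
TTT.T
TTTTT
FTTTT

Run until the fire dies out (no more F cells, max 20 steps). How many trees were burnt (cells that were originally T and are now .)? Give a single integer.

Answer: 18

Derivation:
Step 1: +3 fires, +2 burnt (F count now 3)
Step 2: +4 fires, +3 burnt (F count now 4)
Step 3: +5 fires, +4 burnt (F count now 5)
Step 4: +5 fires, +5 burnt (F count now 5)
Step 5: +1 fires, +5 burnt (F count now 1)
Step 6: +0 fires, +1 burnt (F count now 0)
Fire out after step 6
Initially T: 19, now '.': 29
Total burnt (originally-T cells now '.'): 18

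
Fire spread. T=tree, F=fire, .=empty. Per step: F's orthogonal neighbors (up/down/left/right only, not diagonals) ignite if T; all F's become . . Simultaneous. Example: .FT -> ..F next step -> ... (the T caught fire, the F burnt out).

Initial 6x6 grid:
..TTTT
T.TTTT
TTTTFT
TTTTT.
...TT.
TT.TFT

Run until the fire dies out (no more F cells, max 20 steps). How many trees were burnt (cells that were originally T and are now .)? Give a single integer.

Step 1: +7 fires, +2 burnt (F count now 7)
Step 2: +6 fires, +7 burnt (F count now 6)
Step 3: +5 fires, +6 burnt (F count now 5)
Step 4: +3 fires, +5 burnt (F count now 3)
Step 5: +2 fires, +3 burnt (F count now 2)
Step 6: +0 fires, +2 burnt (F count now 0)
Fire out after step 6
Initially T: 25, now '.': 34
Total burnt (originally-T cells now '.'): 23

Answer: 23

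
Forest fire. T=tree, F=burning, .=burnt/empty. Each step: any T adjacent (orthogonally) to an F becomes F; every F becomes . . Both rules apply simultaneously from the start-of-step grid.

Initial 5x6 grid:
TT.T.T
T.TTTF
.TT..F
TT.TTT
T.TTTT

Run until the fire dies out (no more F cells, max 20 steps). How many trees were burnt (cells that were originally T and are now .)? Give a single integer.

Answer: 17

Derivation:
Step 1: +3 fires, +2 burnt (F count now 3)
Step 2: +3 fires, +3 burnt (F count now 3)
Step 3: +4 fires, +3 burnt (F count now 4)
Step 4: +2 fires, +4 burnt (F count now 2)
Step 5: +2 fires, +2 burnt (F count now 2)
Step 6: +1 fires, +2 burnt (F count now 1)
Step 7: +1 fires, +1 burnt (F count now 1)
Step 8: +1 fires, +1 burnt (F count now 1)
Step 9: +0 fires, +1 burnt (F count now 0)
Fire out after step 9
Initially T: 20, now '.': 27
Total burnt (originally-T cells now '.'): 17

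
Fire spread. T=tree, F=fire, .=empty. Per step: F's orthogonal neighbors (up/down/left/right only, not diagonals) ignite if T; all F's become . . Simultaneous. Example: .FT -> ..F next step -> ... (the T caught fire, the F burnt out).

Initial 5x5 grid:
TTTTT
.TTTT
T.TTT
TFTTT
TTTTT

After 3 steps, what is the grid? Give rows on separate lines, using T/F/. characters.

Step 1: 3 trees catch fire, 1 burn out
  TTTTT
  .TTTT
  T.TTT
  F.FTT
  TFTTT
Step 2: 5 trees catch fire, 3 burn out
  TTTTT
  .TTTT
  F.FTT
  ...FT
  F.FTT
Step 3: 4 trees catch fire, 5 burn out
  TTTTT
  .TFTT
  ...FT
  ....F
  ...FT

TTTTT
.TFTT
...FT
....F
...FT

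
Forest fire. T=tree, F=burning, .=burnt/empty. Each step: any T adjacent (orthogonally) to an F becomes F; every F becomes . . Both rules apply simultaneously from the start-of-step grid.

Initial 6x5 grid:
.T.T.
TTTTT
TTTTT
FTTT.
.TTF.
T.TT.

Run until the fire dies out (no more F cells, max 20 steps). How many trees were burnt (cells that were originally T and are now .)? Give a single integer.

Answer: 19

Derivation:
Step 1: +5 fires, +2 burnt (F count now 5)
Step 2: +6 fires, +5 burnt (F count now 6)
Step 3: +4 fires, +6 burnt (F count now 4)
Step 4: +4 fires, +4 burnt (F count now 4)
Step 5: +0 fires, +4 burnt (F count now 0)
Fire out after step 5
Initially T: 20, now '.': 29
Total burnt (originally-T cells now '.'): 19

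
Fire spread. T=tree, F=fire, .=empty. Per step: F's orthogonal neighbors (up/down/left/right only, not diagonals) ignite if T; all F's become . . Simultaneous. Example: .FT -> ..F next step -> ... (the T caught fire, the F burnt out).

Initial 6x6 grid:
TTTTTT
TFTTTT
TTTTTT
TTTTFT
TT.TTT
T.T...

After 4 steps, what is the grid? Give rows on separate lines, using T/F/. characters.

Step 1: 8 trees catch fire, 2 burn out
  TFTTTT
  F.FTTT
  TFTTFT
  TTTF.F
  TT.TFT
  T.T...
Step 2: 12 trees catch fire, 8 burn out
  F.FTTT
  ...FFT
  F.FF.F
  TFF...
  TT.F.F
  T.T...
Step 3: 5 trees catch fire, 12 burn out
  ...FFT
  .....F
  ......
  F.....
  TF....
  T.T...
Step 4: 2 trees catch fire, 5 burn out
  .....F
  ......
  ......
  ......
  F.....
  T.T...

.....F
......
......
......
F.....
T.T...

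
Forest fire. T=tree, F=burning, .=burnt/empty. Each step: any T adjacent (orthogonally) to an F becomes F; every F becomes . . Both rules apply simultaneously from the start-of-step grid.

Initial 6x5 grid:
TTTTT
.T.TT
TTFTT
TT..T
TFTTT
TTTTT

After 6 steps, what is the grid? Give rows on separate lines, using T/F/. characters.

Step 1: 6 trees catch fire, 2 burn out
  TTTTT
  .T.TT
  TF.FT
  TF..T
  F.FTT
  TFTTT
Step 2: 8 trees catch fire, 6 burn out
  TTTTT
  .F.FT
  F...F
  F...T
  ...FT
  F.FTT
Step 3: 6 trees catch fire, 8 burn out
  TFTFT
  ....F
  .....
  ....F
  ....F
  ...FT
Step 4: 4 trees catch fire, 6 burn out
  F.F.F
  .....
  .....
  .....
  .....
  ....F
Step 5: 0 trees catch fire, 4 burn out
  .....
  .....
  .....
  .....
  .....
  .....
Step 6: 0 trees catch fire, 0 burn out
  .....
  .....
  .....
  .....
  .....
  .....

.....
.....
.....
.....
.....
.....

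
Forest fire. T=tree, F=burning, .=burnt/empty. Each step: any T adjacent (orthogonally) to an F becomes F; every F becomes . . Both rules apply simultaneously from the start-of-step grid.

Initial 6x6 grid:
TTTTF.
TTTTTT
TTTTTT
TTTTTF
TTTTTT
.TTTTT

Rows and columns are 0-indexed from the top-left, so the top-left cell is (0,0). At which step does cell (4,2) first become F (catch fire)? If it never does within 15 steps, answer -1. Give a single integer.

Step 1: cell (4,2)='T' (+5 fires, +2 burnt)
Step 2: cell (4,2)='T' (+7 fires, +5 burnt)
Step 3: cell (4,2)='T' (+6 fires, +7 burnt)
Step 4: cell (4,2)='F' (+6 fires, +6 burnt)
  -> target ignites at step 4
Step 5: cell (4,2)='.' (+5 fires, +6 burnt)
Step 6: cell (4,2)='.' (+3 fires, +5 burnt)
Step 7: cell (4,2)='.' (+0 fires, +3 burnt)
  fire out at step 7

4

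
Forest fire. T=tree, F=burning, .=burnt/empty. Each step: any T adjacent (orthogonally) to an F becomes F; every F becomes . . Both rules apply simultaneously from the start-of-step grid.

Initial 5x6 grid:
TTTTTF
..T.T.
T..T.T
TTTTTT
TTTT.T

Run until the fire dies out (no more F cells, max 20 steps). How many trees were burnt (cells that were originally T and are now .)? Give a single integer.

Answer: 7

Derivation:
Step 1: +1 fires, +1 burnt (F count now 1)
Step 2: +2 fires, +1 burnt (F count now 2)
Step 3: +1 fires, +2 burnt (F count now 1)
Step 4: +2 fires, +1 burnt (F count now 2)
Step 5: +1 fires, +2 burnt (F count now 1)
Step 6: +0 fires, +1 burnt (F count now 0)
Fire out after step 6
Initially T: 21, now '.': 16
Total burnt (originally-T cells now '.'): 7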